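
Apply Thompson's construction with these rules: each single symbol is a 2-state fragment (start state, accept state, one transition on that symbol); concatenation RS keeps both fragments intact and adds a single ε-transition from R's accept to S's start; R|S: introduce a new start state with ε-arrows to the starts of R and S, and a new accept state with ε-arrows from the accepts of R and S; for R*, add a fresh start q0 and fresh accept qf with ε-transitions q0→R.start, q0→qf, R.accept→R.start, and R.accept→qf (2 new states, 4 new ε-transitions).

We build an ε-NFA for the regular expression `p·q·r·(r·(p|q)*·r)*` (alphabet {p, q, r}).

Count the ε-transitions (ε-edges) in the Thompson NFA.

17

Recursing over subexpressions:
Each of the 7 symbol leaves contributes 0 ε-transitions.
  p|q — 4 ε-transitions
  (p|q)* — 8 ε-transitions
  r·(p|q)*·r — 10 ε-transitions
  (r·(p|q)*·r)* — 14 ε-transitions
  p·q·r·(r·(p|q)*·r)* — 17 ε-transitions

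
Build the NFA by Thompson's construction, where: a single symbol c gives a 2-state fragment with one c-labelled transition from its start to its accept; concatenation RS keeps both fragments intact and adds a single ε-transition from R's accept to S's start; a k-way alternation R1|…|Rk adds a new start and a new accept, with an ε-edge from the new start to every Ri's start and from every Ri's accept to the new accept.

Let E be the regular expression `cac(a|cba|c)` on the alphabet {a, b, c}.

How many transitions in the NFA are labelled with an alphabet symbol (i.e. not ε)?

Recursing over subexpressions:
Each of the 8 symbol leaves contributes exactly 1 symbol transition.
  cba = 3 symbol transitions
  a|cba|c = 5 symbol transitions
  cac(a|cba|c) = 8 symbol transitions

8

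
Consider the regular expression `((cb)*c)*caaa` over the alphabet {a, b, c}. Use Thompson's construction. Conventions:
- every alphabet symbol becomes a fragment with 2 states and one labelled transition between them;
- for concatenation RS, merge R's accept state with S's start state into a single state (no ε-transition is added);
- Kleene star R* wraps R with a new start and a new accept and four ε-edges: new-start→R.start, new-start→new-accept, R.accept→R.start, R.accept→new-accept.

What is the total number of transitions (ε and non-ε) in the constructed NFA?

Building bottom-up:
Each of the 7 symbol leaves contributes 1 transition (1 symbol, 0 ε).
  cb = 2 transitions (2 symbol, 0 ε)
  (cb)* = 6 transitions (2 symbol, 4 ε)
  (cb)*c = 7 transitions (3 symbol, 4 ε)
  ((cb)*c)* = 11 transitions (3 symbol, 8 ε)
  ((cb)*c)*caaa = 15 transitions (7 symbol, 8 ε)

15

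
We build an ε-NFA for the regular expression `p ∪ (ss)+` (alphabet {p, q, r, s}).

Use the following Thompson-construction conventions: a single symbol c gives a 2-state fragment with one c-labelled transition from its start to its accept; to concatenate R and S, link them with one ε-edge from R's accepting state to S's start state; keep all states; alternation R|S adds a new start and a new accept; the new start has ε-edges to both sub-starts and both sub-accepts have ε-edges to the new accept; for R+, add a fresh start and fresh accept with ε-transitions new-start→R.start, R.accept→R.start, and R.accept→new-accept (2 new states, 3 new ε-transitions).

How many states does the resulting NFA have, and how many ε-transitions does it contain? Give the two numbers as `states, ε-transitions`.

10, 8

Building bottom-up:
Each of the 3 symbol leaves contributes 2 states and 0 ε-transitions.
  ss → 4 states, 1 ε-transition
  (ss)+ → 6 states, 4 ε-transitions
  p ∪ (ss)+ → 10 states, 8 ε-transitions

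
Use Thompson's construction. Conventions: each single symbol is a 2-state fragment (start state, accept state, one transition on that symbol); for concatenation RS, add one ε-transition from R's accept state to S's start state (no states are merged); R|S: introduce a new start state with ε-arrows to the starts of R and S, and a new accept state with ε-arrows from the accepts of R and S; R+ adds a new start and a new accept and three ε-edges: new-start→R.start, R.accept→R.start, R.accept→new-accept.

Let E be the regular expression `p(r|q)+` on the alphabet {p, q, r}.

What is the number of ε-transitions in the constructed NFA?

Recursing over subexpressions:
Each of the 3 symbol leaves contributes 0 ε-transitions.
  r|q : 4 ε-transitions
  (r|q)+ : 7 ε-transitions
  p(r|q)+ : 8 ε-transitions

8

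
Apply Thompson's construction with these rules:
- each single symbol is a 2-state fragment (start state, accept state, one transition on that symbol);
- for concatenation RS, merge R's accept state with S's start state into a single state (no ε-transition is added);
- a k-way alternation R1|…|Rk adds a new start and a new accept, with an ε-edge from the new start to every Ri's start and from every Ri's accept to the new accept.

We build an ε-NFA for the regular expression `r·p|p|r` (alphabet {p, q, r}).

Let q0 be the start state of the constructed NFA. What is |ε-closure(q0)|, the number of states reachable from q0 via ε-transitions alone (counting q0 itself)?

4

Compute the ε-closure size of each fragment's start state recursively; a symbol fragment's start has no outgoing ε-edge, so its closure is just itself (size 1).
  r·p — |closure| equals the left operand's closure size = 1 (its accept is not ε-reachable, so the closure stops there)
  r·p|p|r — new start ε-reaches every alternative's start; none of them accept ε, so the new accept is not reached: |closure| = 1 + 1 + 1 + 1 = 4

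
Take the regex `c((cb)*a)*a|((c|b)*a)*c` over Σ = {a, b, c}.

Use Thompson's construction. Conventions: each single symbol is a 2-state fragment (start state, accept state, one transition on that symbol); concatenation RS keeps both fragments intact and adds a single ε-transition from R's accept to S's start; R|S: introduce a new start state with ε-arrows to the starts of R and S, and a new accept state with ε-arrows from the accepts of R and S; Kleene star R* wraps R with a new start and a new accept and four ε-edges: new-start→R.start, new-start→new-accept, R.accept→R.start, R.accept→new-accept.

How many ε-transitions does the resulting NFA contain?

By structural recursion:
Each of the 9 symbol leaves contributes 0 ε-transitions.
  cb → 1 ε-transition
  (cb)* → 5 ε-transitions
  (cb)*a → 6 ε-transitions
  ((cb)*a)* → 10 ε-transitions
  c((cb)*a)*a → 12 ε-transitions
  c|b → 4 ε-transitions
  (c|b)* → 8 ε-transitions
  (c|b)*a → 9 ε-transitions
  ((c|b)*a)* → 13 ε-transitions
  ((c|b)*a)*c → 14 ε-transitions
  c((cb)*a)*a|((c|b)*a)*c → 30 ε-transitions

30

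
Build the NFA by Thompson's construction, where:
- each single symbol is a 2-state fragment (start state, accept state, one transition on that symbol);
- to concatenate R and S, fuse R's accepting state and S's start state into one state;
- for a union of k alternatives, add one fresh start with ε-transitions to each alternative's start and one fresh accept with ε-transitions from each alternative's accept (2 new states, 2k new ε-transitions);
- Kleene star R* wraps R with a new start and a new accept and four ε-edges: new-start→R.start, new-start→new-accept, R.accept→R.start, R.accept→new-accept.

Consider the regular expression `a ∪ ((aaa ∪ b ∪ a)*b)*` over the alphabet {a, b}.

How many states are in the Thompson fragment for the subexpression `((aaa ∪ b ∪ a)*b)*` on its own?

Fragment for `((aaa ∪ b ∪ a)*b)*`:
Each of the 6 symbol leaves contributes a 2-state fragment.
  aaa → 4 states
  aaa ∪ b ∪ a → 10 states
  (aaa ∪ b ∪ a)* → 12 states
  (aaa ∪ b ∪ a)*b → 13 states
  ((aaa ∪ b ∪ a)*b)* → 15 states

15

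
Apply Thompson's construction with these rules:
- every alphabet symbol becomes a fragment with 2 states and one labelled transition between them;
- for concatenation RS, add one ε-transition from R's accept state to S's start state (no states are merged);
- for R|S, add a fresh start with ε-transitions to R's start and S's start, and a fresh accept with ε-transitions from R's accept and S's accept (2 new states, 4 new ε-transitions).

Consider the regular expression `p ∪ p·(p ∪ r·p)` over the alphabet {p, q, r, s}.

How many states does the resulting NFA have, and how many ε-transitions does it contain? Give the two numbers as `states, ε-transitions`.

Building bottom-up:
Each of the 5 symbol leaves contributes 2 states and 0 ε-transitions.
  r·p → 4 states, 1 ε-transition
  p ∪ r·p → 8 states, 5 ε-transitions
  p·(p ∪ r·p) → 10 states, 6 ε-transitions
  p ∪ p·(p ∪ r·p) → 14 states, 10 ε-transitions

14, 10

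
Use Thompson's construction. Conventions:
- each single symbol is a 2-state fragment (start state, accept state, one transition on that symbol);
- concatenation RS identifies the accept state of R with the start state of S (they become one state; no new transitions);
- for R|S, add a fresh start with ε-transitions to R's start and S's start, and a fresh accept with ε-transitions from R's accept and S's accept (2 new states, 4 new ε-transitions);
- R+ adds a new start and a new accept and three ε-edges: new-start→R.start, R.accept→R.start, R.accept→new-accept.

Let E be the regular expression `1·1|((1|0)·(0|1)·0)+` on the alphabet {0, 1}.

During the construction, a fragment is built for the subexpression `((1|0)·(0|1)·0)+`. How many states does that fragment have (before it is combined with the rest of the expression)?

14

Fragment for `((1|0)·(0|1)·0)+`:
Each of the 5 symbol leaves contributes a 2-state fragment.
  1|0 — 6 states
  0|1 — 6 states
  (1|0)·(0|1)·0 — 12 states
  ((1|0)·(0|1)·0)+ — 14 states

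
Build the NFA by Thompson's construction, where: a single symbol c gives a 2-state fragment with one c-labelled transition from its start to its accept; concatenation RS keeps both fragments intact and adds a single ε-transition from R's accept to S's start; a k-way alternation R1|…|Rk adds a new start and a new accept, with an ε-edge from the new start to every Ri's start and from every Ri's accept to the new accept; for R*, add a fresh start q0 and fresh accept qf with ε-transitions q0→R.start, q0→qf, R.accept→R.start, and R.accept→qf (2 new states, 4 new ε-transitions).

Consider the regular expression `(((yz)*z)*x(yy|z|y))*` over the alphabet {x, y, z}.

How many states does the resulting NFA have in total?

24

Per subexpression:
Each of the 8 symbol leaves contributes a 2-state fragment.
  yz — 4 states
  (yz)* — 6 states
  (yz)*z — 8 states
  ((yz)*z)* — 10 states
  yy — 4 states
  yy|z|y — 10 states
  ((yz)*z)*x(yy|z|y) — 22 states
  (((yz)*z)*x(yy|z|y))* — 24 states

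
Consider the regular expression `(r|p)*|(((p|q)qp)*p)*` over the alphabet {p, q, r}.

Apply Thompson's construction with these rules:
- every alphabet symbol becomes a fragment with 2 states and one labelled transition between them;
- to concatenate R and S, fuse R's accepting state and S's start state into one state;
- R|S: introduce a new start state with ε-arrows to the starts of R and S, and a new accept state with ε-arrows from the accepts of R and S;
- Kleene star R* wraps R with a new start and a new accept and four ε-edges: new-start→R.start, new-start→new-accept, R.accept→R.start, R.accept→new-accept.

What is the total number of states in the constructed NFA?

By structural recursion:
Each of the 7 symbol leaves contributes a 2-state fragment.
  r|p : 6 states
  (r|p)* : 8 states
  p|q : 6 states
  (p|q)qp : 8 states
  ((p|q)qp)* : 10 states
  ((p|q)qp)*p : 11 states
  (((p|q)qp)*p)* : 13 states
  (r|p)*|(((p|q)qp)*p)* : 23 states

23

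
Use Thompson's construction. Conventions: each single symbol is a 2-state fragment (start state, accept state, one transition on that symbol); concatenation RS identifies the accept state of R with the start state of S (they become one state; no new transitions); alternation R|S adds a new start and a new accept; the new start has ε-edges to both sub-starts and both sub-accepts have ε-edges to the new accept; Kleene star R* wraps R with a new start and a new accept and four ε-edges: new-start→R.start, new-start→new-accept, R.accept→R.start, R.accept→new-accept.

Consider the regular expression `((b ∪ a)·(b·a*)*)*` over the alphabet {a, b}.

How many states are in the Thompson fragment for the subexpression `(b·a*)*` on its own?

7

Fragment for `(b·a*)*`:
Each of the 2 symbol leaves contributes a 2-state fragment.
  a* — 4 states
  b·a* — 5 states
  (b·a*)* — 7 states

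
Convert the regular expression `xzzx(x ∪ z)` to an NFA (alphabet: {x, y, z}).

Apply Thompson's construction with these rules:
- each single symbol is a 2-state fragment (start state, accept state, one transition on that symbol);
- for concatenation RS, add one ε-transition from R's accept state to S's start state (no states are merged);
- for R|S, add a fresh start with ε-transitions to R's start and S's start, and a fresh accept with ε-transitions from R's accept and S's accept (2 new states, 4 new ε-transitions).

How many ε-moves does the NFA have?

8

Per subexpression:
Each of the 6 symbol leaves contributes 0 ε-transitions.
  x ∪ z → 4 ε-transitions
  xzzx(x ∪ z) → 8 ε-transitions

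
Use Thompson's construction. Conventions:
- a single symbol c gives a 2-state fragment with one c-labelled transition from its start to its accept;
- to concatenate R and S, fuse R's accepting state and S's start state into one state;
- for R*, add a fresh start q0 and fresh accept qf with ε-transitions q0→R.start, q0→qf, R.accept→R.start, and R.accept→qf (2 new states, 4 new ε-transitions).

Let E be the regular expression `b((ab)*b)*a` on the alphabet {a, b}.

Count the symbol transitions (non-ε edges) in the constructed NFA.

5

By structural recursion:
Each of the 5 symbol leaves contributes exactly 1 symbol transition.
  ab : 2 symbol transitions
  (ab)* : 2 symbol transitions
  (ab)*b : 3 symbol transitions
  ((ab)*b)* : 3 symbol transitions
  b((ab)*b)*a : 5 symbol transitions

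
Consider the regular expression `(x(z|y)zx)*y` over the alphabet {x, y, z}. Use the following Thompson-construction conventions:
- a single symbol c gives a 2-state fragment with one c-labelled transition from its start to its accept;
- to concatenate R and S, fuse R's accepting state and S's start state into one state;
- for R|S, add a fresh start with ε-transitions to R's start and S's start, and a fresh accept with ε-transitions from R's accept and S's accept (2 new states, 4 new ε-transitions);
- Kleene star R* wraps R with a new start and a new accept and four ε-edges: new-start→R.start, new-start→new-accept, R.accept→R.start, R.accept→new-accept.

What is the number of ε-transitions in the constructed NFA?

Building bottom-up:
Each of the 6 symbol leaves contributes 0 ε-transitions.
  z|y — 4 ε-transitions
  x(z|y)zx — 4 ε-transitions
  (x(z|y)zx)* — 8 ε-transitions
  (x(z|y)zx)*y — 8 ε-transitions

8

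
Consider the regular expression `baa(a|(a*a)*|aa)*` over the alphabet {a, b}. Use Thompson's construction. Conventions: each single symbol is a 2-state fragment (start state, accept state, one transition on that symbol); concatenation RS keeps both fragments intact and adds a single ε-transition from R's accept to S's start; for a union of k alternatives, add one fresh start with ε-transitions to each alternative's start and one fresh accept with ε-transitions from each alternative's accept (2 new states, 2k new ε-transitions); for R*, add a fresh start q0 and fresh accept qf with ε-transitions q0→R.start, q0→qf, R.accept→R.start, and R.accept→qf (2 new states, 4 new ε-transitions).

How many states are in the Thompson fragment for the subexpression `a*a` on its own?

Fragment for `a*a`:
Each of the 2 symbol leaves contributes a 2-state fragment.
  a* : 4 states
  a*a : 6 states

6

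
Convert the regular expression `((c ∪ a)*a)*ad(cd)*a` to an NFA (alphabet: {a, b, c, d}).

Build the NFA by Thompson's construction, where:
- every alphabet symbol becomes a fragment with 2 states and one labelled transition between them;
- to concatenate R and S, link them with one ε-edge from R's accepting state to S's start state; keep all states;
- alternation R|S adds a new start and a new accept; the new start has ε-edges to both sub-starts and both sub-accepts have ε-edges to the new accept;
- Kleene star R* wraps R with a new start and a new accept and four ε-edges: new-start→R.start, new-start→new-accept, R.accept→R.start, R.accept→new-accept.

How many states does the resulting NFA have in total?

24

Building bottom-up:
Each of the 8 symbol leaves contributes a 2-state fragment.
  c ∪ a : 6 states
  (c ∪ a)* : 8 states
  (c ∪ a)*a : 10 states
  ((c ∪ a)*a)* : 12 states
  cd : 4 states
  (cd)* : 6 states
  ((c ∪ a)*a)*ad(cd)*a : 24 states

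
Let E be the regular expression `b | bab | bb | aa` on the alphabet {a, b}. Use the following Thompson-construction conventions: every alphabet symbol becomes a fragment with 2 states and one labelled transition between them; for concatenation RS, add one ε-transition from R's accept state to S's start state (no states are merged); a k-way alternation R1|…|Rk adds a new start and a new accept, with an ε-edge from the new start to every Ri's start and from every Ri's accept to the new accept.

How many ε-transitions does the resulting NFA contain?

12

By structural recursion:
Each of the 8 symbol leaves contributes 0 ε-transitions.
  bab → 2 ε-transitions
  bb → 1 ε-transition
  aa → 1 ε-transition
  b | bab | bb | aa → 12 ε-transitions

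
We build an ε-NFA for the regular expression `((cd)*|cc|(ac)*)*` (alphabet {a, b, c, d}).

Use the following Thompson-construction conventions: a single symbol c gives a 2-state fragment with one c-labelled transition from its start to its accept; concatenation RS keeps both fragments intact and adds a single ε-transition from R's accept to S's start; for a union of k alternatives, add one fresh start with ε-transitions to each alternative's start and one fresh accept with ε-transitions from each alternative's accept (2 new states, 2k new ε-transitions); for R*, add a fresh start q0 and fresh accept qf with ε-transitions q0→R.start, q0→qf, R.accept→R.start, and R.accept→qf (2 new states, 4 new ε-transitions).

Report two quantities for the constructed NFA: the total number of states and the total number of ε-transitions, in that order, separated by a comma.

By structural recursion:
Each of the 6 symbol leaves contributes 2 states and 0 ε-transitions.
  cd = 4 states, 1 ε-transition
  (cd)* = 6 states, 5 ε-transitions
  cc = 4 states, 1 ε-transition
  ac = 4 states, 1 ε-transition
  (ac)* = 6 states, 5 ε-transitions
  (cd)*|cc|(ac)* = 18 states, 17 ε-transitions
  ((cd)*|cc|(ac)*)* = 20 states, 21 ε-transitions

20, 21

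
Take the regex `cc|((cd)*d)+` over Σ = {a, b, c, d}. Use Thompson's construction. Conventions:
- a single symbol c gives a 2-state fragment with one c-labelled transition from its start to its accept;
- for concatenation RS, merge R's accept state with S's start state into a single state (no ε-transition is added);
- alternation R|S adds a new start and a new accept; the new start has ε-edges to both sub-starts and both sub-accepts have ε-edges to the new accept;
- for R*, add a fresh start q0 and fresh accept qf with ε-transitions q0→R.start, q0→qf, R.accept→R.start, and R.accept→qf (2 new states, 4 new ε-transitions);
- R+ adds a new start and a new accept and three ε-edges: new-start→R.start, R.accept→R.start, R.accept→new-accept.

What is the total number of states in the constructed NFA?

13

Recursing over subexpressions:
Each of the 5 symbol leaves contributes a 2-state fragment.
  cc : 3 states
  cd : 3 states
  (cd)* : 5 states
  (cd)*d : 6 states
  ((cd)*d)+ : 8 states
  cc|((cd)*d)+ : 13 states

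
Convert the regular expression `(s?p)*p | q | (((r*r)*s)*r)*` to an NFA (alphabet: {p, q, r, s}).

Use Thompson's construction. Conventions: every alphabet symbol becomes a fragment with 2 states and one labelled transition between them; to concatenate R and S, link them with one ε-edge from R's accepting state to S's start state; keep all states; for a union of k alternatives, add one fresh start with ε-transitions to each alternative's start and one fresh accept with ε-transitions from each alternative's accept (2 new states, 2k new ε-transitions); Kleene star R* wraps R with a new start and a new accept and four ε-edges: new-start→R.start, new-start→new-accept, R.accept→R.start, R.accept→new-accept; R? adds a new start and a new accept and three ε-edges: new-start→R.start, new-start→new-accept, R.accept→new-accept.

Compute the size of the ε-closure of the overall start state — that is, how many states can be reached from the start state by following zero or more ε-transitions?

22

Compute the ε-closure size of each fragment's start state recursively; a symbol fragment's start has no outgoing ε-edge, so its closure is just itself (size 1).
  s? → new start has ε-edges to the inner start and to the new accept, so |ε-closure| = 2 + 1 = 3
  s?p → |ε-closure| = 3 + 1 = 4 (closure spills across the concat boundary because the left factor accepts ε)
  (s?p)* → |ε-closure| = 1 (new start) + 4 (body) + 1 (new accept) = 6
  (s?p)*p → the left operand accepts ε, so the closure extends into the next operand (via the concat ε-link); |ε-closure| = 6 + 1 = 7
  r* → new start has ε-edges to the inner start and to the new accept, so |ε-closure| = 2 + 1 = 3
  r*r → |ε-closure| = 3 + 1 = 4 (closure spills across the concat boundary because the left factor accepts ε)
  (r*r)* → the star's fresh start ε-reaches both the body's start and the fresh accept: |ε-closure| = 2 + 4 = 6
  (r*r)*s → the left operand accepts ε, so the closure extends into the next operand (via the concat ε-link); |ε-closure| = 6 + 1 = 7
  ((r*r)*s)* → the star's fresh start ε-reaches both the body's start and the fresh accept: |ε-closure| = 2 + 7 = 9
  ((r*r)*s)*r → the left operand accepts ε, so the closure extends into the next operand (via the concat ε-link); |ε-closure| = 9 + 1 = 10
  (((r*r)*s)*r)* → the star's fresh start ε-reaches both the body's start and the fresh accept: |ε-closure| = 2 + 10 = 12
  (s?p)*p | q | (((r*r)*s)*r)* → |ε-closure| = 1 (new start) + (7 + 1 + 12) + 1 (new accept, since some branch ε-reaches its own accept) = 22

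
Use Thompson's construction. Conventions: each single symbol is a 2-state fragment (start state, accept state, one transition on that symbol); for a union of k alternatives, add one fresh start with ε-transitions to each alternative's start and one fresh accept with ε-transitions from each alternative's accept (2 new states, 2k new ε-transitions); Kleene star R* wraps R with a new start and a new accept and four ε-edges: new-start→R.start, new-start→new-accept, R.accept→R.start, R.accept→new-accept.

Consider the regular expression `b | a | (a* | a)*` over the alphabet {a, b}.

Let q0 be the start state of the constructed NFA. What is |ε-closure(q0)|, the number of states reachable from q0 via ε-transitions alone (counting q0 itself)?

Let C(F) = |ε-closure(F.start)| within fragment F, and note whether F accepts ε. Symbol fragments have C = 1 and do not accept ε. Then:
  a* → C = 1 (new start) + 1 (body) + 1 (new accept) = 3
  a* | a → new start ε-reaches every alternative's start; at least one alternative accepts ε, so the union's new accept is reached too: C = 1 + 3 + 1 + 1 = 6
  (a* | a)* → the star's fresh start ε-reaches both the body's start and the fresh accept: C = 2 + 6 = 8
  b | a | (a* | a)* → new start ε-reaches every alternative's start; at least one alternative accepts ε, so the union's new accept is reached too: C = 1 + 1 + 1 + 8 + 1 = 12

12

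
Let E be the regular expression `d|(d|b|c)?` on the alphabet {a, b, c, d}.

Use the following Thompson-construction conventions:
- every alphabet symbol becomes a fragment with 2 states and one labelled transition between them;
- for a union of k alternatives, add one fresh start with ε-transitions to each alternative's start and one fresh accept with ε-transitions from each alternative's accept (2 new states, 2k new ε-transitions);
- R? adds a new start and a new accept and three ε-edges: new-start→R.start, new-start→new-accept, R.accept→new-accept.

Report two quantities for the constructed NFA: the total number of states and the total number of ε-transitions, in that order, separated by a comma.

14, 13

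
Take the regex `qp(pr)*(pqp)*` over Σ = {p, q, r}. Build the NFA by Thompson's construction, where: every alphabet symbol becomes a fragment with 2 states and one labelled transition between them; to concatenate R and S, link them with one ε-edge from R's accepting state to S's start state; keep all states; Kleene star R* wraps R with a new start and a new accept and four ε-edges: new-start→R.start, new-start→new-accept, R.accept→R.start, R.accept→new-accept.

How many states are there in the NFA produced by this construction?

By structural recursion:
Each of the 7 symbol leaves contributes a 2-state fragment.
  pr → 4 states
  (pr)* → 6 states
  pqp → 6 states
  (pqp)* → 8 states
  qp(pr)*(pqp)* → 18 states

18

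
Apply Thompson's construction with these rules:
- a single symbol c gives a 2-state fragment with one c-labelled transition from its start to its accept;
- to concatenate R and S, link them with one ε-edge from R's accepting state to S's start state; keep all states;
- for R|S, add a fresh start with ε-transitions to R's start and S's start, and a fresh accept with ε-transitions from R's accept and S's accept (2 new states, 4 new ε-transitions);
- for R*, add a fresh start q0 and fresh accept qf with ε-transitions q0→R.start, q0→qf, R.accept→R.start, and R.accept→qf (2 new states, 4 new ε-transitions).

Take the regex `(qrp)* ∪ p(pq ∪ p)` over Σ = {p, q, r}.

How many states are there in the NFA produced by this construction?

Per subexpression:
Each of the 7 symbol leaves contributes a 2-state fragment.
  qrp = 6 states
  (qrp)* = 8 states
  pq = 4 states
  pq ∪ p = 8 states
  p(pq ∪ p) = 10 states
  (qrp)* ∪ p(pq ∪ p) = 20 states

20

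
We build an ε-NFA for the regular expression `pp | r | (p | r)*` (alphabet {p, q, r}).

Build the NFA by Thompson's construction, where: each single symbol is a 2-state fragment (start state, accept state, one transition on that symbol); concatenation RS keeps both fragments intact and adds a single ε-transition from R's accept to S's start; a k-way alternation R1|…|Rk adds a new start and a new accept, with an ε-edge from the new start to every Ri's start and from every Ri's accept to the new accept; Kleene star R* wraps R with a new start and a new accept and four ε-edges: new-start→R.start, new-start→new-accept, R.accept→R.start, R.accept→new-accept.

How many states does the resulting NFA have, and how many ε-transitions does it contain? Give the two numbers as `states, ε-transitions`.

16, 15

Per subexpression:
Each of the 5 symbol leaves contributes 2 states and 0 ε-transitions.
  pp — 4 states, 1 ε-transition
  p | r — 6 states, 4 ε-transitions
  (p | r)* — 8 states, 8 ε-transitions
  pp | r | (p | r)* — 16 states, 15 ε-transitions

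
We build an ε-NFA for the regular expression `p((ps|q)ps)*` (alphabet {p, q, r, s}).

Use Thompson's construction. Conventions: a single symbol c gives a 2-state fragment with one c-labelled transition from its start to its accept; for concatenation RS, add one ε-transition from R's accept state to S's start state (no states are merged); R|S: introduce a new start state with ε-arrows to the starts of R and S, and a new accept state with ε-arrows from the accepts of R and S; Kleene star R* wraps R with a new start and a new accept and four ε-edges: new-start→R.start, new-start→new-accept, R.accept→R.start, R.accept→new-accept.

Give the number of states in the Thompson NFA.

16

Bottom-up over the parse tree:
Each of the 6 symbol leaves contributes a 2-state fragment.
  ps → 4 states
  ps|q → 8 states
  (ps|q)ps → 12 states
  ((ps|q)ps)* → 14 states
  p((ps|q)ps)* → 16 states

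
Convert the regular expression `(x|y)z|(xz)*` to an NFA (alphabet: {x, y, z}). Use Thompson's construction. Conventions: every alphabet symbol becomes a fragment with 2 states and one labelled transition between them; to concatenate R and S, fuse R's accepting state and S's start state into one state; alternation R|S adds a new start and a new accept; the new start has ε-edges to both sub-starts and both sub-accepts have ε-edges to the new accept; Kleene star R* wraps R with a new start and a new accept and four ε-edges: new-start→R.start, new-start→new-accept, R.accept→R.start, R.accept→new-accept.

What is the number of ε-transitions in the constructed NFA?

12

Per subexpression:
Each of the 5 symbol leaves contributes 0 ε-transitions.
  x|y — 4 ε-transitions
  (x|y)z — 4 ε-transitions
  xz — 0 ε-transitions
  (xz)* — 4 ε-transitions
  (x|y)z|(xz)* — 12 ε-transitions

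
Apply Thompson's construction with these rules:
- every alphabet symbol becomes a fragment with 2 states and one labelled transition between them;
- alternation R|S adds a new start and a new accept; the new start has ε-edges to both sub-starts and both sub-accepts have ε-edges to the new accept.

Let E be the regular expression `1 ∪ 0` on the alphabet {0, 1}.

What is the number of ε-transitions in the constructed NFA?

4

Per subexpression:
Each of the 2 symbol leaves contributes 0 ε-transitions.
  1 ∪ 0 : 4 ε-transitions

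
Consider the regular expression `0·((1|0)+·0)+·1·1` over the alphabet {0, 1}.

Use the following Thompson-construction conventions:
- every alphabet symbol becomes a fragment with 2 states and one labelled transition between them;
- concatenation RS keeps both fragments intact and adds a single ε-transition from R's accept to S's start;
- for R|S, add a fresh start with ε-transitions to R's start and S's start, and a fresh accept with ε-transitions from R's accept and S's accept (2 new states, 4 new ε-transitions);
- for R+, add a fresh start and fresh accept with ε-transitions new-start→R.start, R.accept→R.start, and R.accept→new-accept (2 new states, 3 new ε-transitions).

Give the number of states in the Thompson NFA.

18

Recursing over subexpressions:
Each of the 6 symbol leaves contributes a 2-state fragment.
  1|0 = 6 states
  (1|0)+ = 8 states
  (1|0)+·0 = 10 states
  ((1|0)+·0)+ = 12 states
  0·((1|0)+·0)+·1·1 = 18 states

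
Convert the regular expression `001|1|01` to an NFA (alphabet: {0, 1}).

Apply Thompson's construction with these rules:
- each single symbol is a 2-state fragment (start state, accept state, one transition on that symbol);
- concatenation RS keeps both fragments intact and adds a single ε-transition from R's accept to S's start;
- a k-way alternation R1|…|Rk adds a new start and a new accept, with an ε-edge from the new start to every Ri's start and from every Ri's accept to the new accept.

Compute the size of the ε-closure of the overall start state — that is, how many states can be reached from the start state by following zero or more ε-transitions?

Let C(F) = |ε-closure(F.start)| within fragment F, and note whether F accepts ε. Symbol fragments have C = 1 and do not accept ε. Then:
  001 : |ε-closure| equals the left operand's closure size = 1 (its accept is not ε-reachable, so the closure stops there)
  01 : same as the first factor's closure: |ε-closure| = 1
  001|1|01 : new start ε-reaches every alternative's start; none of them accept ε, so the new accept is not reached: |ε-closure| = 1 + 1 + 1 + 1 = 4

4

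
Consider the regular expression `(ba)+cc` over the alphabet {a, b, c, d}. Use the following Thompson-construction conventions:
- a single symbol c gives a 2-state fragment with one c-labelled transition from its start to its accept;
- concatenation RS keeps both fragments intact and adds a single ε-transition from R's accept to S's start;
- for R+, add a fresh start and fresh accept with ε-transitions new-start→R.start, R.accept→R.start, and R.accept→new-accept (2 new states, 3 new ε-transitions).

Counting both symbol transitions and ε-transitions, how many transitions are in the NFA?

Per subexpression:
Each of the 4 symbol leaves contributes 1 transition (1 symbol, 0 ε).
  ba = 3 transitions (2 symbol, 1 ε)
  (ba)+ = 6 transitions (2 symbol, 4 ε)
  (ba)+cc = 10 transitions (4 symbol, 6 ε)

10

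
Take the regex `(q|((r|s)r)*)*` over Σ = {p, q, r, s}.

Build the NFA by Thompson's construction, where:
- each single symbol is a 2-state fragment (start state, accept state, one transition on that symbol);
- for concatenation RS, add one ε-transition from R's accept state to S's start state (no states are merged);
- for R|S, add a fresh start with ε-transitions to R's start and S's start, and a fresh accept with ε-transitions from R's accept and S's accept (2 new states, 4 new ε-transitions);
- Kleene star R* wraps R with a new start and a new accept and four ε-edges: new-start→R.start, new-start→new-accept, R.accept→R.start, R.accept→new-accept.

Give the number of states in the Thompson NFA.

Building bottom-up:
Each of the 4 symbol leaves contributes a 2-state fragment.
  r|s = 6 states
  (r|s)r = 8 states
  ((r|s)r)* = 10 states
  q|((r|s)r)* = 14 states
  (q|((r|s)r)*)* = 16 states

16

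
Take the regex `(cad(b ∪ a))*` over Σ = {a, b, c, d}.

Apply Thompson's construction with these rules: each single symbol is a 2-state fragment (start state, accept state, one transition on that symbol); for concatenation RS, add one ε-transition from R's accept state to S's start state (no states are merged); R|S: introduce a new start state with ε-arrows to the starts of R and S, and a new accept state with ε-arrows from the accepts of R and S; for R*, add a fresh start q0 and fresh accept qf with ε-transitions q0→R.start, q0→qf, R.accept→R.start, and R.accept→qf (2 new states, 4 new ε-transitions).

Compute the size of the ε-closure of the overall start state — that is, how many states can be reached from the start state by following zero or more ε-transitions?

Let C(F) = |ε-closure(F.start)| within fragment F, and note whether F accepts ε. Symbol fragments have C = 1 and do not accept ε. Then:
  b ∪ a : new start ε-reaches every alternative's start; none of them accept ε, so the new accept is not reached: |ε-closure| = 1 + 1 + 1 = 3
  cad(b ∪ a) : |ε-closure| equals the left operand's closure size = 1 (its accept is not ε-reachable, so the closure stops there)
  (cad(b ∪ a))* : new start has ε-edges to the inner start and to the new accept, so |ε-closure| = 2 + 1 = 3

3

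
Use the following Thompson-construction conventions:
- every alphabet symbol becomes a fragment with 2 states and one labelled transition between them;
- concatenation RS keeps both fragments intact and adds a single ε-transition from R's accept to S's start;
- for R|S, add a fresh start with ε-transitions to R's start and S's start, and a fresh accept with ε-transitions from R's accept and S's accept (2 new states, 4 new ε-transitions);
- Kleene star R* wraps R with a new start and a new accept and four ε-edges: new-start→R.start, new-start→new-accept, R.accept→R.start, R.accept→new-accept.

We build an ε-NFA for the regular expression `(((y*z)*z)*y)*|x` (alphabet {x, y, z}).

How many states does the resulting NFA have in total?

20

Recursing over subexpressions:
Each of the 5 symbol leaves contributes a 2-state fragment.
  y* : 4 states
  y*z : 6 states
  (y*z)* : 8 states
  (y*z)*z : 10 states
  ((y*z)*z)* : 12 states
  ((y*z)*z)*y : 14 states
  (((y*z)*z)*y)* : 16 states
  (((y*z)*z)*y)*|x : 20 states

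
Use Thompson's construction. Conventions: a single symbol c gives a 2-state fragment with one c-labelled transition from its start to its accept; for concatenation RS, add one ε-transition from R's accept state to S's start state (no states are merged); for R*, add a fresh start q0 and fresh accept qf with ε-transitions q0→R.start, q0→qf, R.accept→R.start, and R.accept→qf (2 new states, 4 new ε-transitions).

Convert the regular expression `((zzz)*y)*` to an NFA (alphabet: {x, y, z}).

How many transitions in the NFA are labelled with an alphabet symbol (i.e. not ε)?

Recursing over subexpressions:
Each of the 4 symbol leaves contributes exactly 1 symbol transition.
  zzz → 3 symbol transitions
  (zzz)* → 3 symbol transitions
  (zzz)*y → 4 symbol transitions
  ((zzz)*y)* → 4 symbol transitions

4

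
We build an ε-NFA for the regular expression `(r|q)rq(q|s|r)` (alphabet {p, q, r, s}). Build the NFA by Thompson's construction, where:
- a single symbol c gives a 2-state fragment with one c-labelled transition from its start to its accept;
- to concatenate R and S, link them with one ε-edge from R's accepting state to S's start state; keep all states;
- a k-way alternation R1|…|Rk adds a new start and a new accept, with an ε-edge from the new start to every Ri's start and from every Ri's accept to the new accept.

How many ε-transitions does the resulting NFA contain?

Bottom-up over the parse tree:
Each of the 7 symbol leaves contributes 0 ε-transitions.
  r|q → 4 ε-transitions
  q|s|r → 6 ε-transitions
  (r|q)rq(q|s|r) → 13 ε-transitions

13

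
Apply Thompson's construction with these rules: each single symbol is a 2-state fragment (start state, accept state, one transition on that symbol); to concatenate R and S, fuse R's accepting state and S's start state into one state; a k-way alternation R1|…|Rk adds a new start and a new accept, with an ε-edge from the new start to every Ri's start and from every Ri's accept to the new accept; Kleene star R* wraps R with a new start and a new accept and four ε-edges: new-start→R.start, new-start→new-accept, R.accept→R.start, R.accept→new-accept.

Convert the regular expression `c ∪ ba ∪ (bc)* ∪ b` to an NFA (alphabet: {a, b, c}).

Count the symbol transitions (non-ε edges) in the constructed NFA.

6

Recursing over subexpressions:
Each of the 6 symbol leaves contributes exactly 1 symbol transition.
  ba — 2 symbol transitions
  bc — 2 symbol transitions
  (bc)* — 2 symbol transitions
  c ∪ ba ∪ (bc)* ∪ b — 6 symbol transitions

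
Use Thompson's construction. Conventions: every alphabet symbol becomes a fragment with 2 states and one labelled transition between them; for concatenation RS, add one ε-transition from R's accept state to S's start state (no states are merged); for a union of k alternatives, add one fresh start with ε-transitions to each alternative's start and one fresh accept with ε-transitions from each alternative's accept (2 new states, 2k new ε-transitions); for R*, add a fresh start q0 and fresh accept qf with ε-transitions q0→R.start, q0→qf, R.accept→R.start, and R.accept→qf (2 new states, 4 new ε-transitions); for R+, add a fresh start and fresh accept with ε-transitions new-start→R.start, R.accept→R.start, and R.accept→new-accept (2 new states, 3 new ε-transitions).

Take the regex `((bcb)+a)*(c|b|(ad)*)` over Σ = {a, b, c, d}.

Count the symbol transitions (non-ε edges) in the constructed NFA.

8

By structural recursion:
Each of the 8 symbol leaves contributes exactly 1 symbol transition.
  bcb : 3 symbol transitions
  (bcb)+ : 3 symbol transitions
  (bcb)+a : 4 symbol transitions
  ((bcb)+a)* : 4 symbol transitions
  ad : 2 symbol transitions
  (ad)* : 2 symbol transitions
  c|b|(ad)* : 4 symbol transitions
  ((bcb)+a)*(c|b|(ad)*) : 8 symbol transitions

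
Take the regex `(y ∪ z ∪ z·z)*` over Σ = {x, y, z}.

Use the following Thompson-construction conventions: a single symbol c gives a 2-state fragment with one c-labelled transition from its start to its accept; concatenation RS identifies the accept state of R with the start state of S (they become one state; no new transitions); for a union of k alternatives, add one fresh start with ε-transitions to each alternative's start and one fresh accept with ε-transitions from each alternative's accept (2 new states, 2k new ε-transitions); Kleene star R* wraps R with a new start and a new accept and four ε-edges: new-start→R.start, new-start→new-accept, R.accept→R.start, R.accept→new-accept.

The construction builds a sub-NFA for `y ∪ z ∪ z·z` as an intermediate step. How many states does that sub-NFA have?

9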